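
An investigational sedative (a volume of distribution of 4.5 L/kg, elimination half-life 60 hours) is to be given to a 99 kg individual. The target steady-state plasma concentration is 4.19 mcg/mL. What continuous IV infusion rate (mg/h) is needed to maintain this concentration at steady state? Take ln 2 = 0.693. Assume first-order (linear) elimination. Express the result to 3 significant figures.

Vd = 4.5 L/kg × 99 kg = 445.5 L
CL = ln 2 · Vd / t½ = 0.693 × 445.5 / 60 = 5.146 L/h
Infusion rate = CL × Css = 5.146 × 4.19 = 21.56 mg/h

21.6 mg/h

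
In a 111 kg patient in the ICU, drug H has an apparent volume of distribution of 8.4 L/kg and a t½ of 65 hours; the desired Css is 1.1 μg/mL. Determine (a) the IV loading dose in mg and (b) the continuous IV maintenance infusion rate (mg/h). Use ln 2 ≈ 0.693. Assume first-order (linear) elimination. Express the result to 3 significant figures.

(a) 1030 mg; (b) 10.9 mg/h

Total Vd = 8.4 × 111 = 932.4 L
LD = Vd × C = 932.4 × 1.1 = 1026 mg
CL = 0.693 × Vd / t½ = 0.693 × 932.4 / 65 = 9.941 L/h
Infusion rate = CL × Css = 9.941 × 1.1 = 10.94 mg/h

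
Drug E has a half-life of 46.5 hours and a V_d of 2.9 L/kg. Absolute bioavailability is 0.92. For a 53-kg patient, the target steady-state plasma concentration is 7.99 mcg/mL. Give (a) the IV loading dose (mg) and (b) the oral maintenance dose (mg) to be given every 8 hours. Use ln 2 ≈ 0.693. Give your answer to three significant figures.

(a) 1230 mg; (b) 159 mg

Vd = 2.9 L/kg × 53 kg = 153.7 L
LD = Vd × C = 153.7 × 7.99 = 1228 mg
CL = 0.693 × Vd / t½ = 0.693 × 153.7 / 46.5 = 2.291 L/h
D = CL × Css × τ / F = 2.291 × 7.99 × 8 / 0.92 = 159.2 mg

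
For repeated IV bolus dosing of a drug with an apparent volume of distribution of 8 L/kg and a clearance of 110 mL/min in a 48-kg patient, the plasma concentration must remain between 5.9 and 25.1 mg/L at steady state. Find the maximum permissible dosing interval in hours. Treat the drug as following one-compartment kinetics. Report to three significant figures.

84.2 h

Total Vd = 8 × 48 = 384.0 L
CL = 110 mL/min × 60/1000 = 6.600 L/h
k = CL / Vd = 6.600 / 384.0 = 0.01719 h⁻¹
Between IV bolus doses, concentration decays as C = C₀·e^(−kτ), so C_peak/C_trough = e^(kτ).
τ_max = ln(C_peak/C_trough) / k = ln(25.1/5.9) / 0.01719 = 1.448 / 0.01719 = 84.24 h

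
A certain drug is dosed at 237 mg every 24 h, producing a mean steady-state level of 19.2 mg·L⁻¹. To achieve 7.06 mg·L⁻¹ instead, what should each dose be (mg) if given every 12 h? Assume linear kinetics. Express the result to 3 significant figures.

For first-order elimination, Css ∝ F·D/(CL·τ); F and CL are unchanged, so Css ∝ D/τ.
D₂ = D₁ × (Css,target / Css,current) × (τ₂/τ₁) = 237 × (7.06/19.2) × (12/24) = 43.57 mg

43.6 mg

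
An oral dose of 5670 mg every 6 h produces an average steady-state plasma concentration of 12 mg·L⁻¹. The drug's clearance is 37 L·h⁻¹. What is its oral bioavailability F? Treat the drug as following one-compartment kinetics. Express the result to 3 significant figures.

0.470

F·D/τ = CL·Css at steady state → F = CL·Css·τ / D.
F = 37 × 12 × 6 / 5670 = 0.470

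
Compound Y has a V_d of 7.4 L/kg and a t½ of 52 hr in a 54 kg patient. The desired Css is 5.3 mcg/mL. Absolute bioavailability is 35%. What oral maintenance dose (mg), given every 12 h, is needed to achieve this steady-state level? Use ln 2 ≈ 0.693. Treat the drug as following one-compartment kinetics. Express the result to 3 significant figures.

Vd = 7.4 L/kg × 54 kg = 399.6 L
CL = ln 2 · Vd / t½ = 0.693 × 399.6 / 52 = 5.325 L/h
D = CL × Css × τ / F = 5.325 × 5.3 × 12 / 0.35 = 967.6 mg

968 mg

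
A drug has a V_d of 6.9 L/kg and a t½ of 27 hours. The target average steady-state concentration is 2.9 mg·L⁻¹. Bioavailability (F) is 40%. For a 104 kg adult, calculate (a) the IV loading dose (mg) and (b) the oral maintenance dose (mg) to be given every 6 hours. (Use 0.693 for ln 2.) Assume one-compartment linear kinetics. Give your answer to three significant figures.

Vd = 6.9 L/kg × 104 kg = 717.6 L
LD = Vd × C = 717.6 × 2.9 = 2081 mg
CL = 0.693 × Vd / t½ = 0.693 × 717.6 / 27 = 18.42 L/h
D = CL × Css × τ / F = 18.42 × 2.9 × 6 / 0.4 = 801.3 mg

(a) 2080 mg; (b) 801 mg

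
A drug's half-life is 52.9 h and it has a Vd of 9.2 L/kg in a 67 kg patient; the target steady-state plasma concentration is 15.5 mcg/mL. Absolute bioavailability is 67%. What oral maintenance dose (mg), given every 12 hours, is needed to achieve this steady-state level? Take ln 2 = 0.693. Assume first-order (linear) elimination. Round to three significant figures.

Total Vd = 9.2 × 67 = 616.4 L
CL = 0.693 × Vd / t½ = 0.693 × 616.4 / 52.9 = 8.075 L/h
D = CL × Css × τ / F = 8.075 × 15.5 × 12 / 0.67 = 2242 mg

2240 mg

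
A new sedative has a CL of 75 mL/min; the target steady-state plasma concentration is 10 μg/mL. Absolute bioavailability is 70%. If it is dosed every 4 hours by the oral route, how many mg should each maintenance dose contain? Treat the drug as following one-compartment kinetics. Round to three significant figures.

Convert clearance: 75 mL/min × 60 min/h ÷ 1000 mL/L = 4.500 L/h
At steady state, dose per interval replaces the amount cleared in that interval: F·D/τ = CL·Css.
D = CL × Css × τ / F = 4.500 × 10 × 4 / 0.7 = 257.1 mg

257 mg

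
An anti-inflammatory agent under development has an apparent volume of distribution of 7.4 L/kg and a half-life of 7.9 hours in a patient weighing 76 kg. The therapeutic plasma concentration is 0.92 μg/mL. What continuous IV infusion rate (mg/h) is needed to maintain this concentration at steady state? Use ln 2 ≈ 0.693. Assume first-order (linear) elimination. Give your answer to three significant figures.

Vd = 7.4 L/kg × 76 kg = 562.4 L
CL = ln 2 · Vd / t½ = 0.693 × 562.4 / 7.9 = 49.33 L/h
Infusion rate = CL × Css = 49.33 × 0.92 = 45.38 mg/h

45.4 mg/h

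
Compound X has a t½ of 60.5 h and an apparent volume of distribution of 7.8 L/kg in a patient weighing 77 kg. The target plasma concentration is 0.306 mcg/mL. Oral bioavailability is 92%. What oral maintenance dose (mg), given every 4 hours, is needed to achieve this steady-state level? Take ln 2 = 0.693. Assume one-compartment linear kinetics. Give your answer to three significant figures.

9.15 mg

Total Vd = 7.8 × 77 = 600.6 L
CL = ln 2 · Vd / t½ = 0.693 × 600.6 / 60.5 = 6.880 L/h
D = CL × Css × τ / F = 6.880 × 0.306 × 4 / 0.92 = 9.153 mg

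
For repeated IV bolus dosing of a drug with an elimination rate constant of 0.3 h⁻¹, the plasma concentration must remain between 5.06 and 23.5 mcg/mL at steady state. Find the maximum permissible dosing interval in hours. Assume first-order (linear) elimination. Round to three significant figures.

5.12 h

Between IV bolus doses, concentration decays as C = C₀·e^(−kτ), so C_peak/C_trough = e^(kτ).
τ_max = ln(C_peak/C_trough) / k = ln(23.5/5.06) / 0.3000 = 1.536 / 0.3000 = 5.120 h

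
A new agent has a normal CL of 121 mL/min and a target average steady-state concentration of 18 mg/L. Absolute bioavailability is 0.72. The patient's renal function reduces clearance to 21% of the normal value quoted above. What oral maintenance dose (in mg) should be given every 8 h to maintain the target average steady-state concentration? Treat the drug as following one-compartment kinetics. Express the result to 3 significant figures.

Convert clearance: 121 mL/min × 60 min/h ÷ 1000 mL/L = 7.260 L/h
Patient clearance = 0.21 × 7.260 = 1.525 L/h
At steady state, dose per interval replaces the amount cleared in that interval: F·D/τ = CL·Css.
D = CL × Css × τ / F = 1.525 × 18 × 8 / 0.72 = 305.0 mg

305 mg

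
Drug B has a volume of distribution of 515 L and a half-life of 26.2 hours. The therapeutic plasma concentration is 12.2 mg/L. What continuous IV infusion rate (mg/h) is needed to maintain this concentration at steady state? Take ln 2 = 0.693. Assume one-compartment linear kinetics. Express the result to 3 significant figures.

166 mg/h

k = 0.693/26.2 = 0.02645 h⁻¹, so CL = k·Vd = 0.02645 × 515.0 = 13.62 L/h
Infusion rate = CL × Css = 13.62 × 12.2 = 166.2 mg/h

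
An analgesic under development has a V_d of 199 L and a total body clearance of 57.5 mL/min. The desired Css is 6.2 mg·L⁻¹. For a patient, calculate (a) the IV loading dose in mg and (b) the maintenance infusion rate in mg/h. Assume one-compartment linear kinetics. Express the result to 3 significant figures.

(a) 1230 mg; (b) 21.4 mg/h

Loading dose = Vd × C = 199.0 × 6.2 = 1234 mg
CL = 57.5 mL/min = 57.5 × 0.06 = 3.450 L/h
Maintenance infusion rate = CL × Css = 3.450 × 6.2 = 21.39 mg/h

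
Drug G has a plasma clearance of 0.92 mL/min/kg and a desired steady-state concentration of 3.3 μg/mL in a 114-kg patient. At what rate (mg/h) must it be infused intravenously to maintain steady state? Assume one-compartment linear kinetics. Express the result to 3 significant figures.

20.8 mg/h

CL = 0.92 mL/min/kg × 114 kg = 104.9 mL/min = 104.9 × 60/1000 = 6.294 L/h
R₀ = 6.294 × 3.3 = 20.77 mg/h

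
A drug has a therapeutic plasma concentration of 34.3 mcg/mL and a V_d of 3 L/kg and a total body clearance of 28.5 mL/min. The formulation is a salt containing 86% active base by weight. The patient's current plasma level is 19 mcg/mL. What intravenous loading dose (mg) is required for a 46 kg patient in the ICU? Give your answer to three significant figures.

Total Vd = 3 × 46 = 138.0 L
The loading dose fills Vd to the target concentration; clearance is irrelevant here.
Concentration deficit ΔC = 34.3 − 19 = 15.30 mg/L
LD = Vd × ΔC / S = 138.0 × 15.30 / 0.86 = 2455 mg

2460 mg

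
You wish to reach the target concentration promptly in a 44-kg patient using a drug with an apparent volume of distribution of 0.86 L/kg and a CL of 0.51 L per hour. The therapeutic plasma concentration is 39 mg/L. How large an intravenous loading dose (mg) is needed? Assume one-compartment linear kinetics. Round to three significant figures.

Vd = 0.86 L/kg × 44 kg = 37.84 L
LD = Vd × C = 37.84 × 39.00 = 1476 mg

1480 mg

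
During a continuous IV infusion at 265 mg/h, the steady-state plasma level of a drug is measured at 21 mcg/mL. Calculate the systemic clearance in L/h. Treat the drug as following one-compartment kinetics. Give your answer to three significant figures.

12.6 L/h

At steady state, infusion rate = CL × Css, so CL = rate / Css.
CL = 265 / 21 = 12.62 L/h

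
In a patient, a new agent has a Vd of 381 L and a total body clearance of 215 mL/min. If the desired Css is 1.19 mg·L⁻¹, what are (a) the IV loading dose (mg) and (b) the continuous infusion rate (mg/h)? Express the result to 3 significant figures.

Loading dose = Vd × C = 381.0 × 1.19 = 453.4 mg
CL = 215 mL/min × 60/1000 = 12.90 L/h
Maintenance: replace elimination → rate = CL × Css = 12.90 × 1.19 = 15.35 mg/h

(a) 453 mg; (b) 15.4 mg/h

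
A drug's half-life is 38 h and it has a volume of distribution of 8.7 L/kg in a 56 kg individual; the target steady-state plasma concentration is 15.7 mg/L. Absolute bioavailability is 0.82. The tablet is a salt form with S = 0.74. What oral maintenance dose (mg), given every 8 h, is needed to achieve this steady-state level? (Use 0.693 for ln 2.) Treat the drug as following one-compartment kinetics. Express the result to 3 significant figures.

Vd = 8.7 L/kg × 56 kg = 487.2 L
CL = 0.693 × Vd / t½ = 0.693 × 487.2 / 38 = 8.885 L/h
D = CL × Css × τ / F / S = 8.885 × 15.7 × 8 / 0.82 / 0.74 = 1839 mg

1840 mg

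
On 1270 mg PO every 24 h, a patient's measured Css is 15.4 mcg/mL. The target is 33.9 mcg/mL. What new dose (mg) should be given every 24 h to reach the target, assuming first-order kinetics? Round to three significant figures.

2800 mg

For first-order elimination, Css ∝ F·D/(CL·τ); F and CL are unchanged, so Css ∝ D/τ.
D₂ = D₁ × (Css,target / Css,current) = 1270 × 33.9/15.4 = 2796 mg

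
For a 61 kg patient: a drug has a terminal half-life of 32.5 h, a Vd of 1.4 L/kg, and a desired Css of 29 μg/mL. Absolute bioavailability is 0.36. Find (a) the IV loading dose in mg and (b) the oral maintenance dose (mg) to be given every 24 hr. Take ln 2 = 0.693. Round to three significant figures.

(a) 2480 mg; (b) 3520 mg

Vd(total) = 61 kg × 1.4 L/kg = 85.40 L
LD = Vd × C = 85.40 × 29 = 2477 mg
CL = 0.693 × Vd / t½ = 0.693 × 85.40 / 32.5 = 1.821 L/h
D = CL × Css × τ / F = 1.821 × 29 × 24 / 0.36 = 3521 mg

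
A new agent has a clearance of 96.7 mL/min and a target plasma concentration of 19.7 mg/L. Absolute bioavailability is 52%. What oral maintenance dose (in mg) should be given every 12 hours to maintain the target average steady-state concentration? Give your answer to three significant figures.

Convert clearance: 96.7 mL/min × 60 min/h ÷ 1000 mL/L = 5.802 L/h
At steady state, dose per interval replaces the amount cleared in that interval: F·D/τ = CL·Css.
D = CL × Css × τ / F = 5.802 × 19.7 × 12 / 0.52 = 2638 mg

2640 mg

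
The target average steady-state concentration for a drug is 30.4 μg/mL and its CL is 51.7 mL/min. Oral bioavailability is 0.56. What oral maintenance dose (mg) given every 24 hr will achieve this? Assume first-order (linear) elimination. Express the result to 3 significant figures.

4040 mg

Convert clearance: 51.7 mL/min × 60 min/h ÷ 1000 mL/L = 3.102 L/h
D = CL × Css × τ / F = 3.102 × 30.4 × 24 / 0.56 = 4041 mg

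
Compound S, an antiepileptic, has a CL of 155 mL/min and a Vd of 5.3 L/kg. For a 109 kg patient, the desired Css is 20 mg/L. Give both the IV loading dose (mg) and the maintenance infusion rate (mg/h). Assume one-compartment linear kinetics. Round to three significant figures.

(a) 11600 mg; (b) 186 mg/h

Total Vd = 5.3 × 109 = 577.7 L
Loading dose = Vd × C = 577.7 × 20 = 11550 mg
Convert clearance: 155 mL/min × 60 min/h ÷ 1000 mL/L = 9.300 L/h
Infusion rate = 9.300 L/h × 20 mg/L = 186.0 mg/h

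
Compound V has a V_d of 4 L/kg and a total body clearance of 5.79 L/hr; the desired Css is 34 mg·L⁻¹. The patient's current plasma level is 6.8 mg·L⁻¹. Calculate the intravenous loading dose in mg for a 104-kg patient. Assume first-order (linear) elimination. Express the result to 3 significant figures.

11300 mg

Vd(total) = 104 kg × 4 L/kg = 416.0 L
Concentration deficit ΔC = 34 − 6.8 = 27.20 mg/L
LD = Vd × ΔC = 416.0 × 27.20 = 11320 mg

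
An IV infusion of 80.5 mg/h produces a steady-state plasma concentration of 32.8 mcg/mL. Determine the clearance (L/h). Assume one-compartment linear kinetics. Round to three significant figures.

2.45 L/h

At steady state, infusion rate = CL × Css, so CL = rate / Css.
CL = 80.5 / 32.8 = 2.454 L/h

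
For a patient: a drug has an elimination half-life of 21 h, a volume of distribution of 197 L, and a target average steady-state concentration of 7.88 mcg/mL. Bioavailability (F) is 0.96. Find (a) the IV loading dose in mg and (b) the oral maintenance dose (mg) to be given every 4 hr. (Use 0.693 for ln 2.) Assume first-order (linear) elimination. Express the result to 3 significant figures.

LD = Vd × C = 197.0 × 7.88 = 1552 mg
CL = 0.693 × Vd / t½ = 0.693 × 197.0 / 21 = 6.501 L/h
D = CL × Css × τ / F = 6.501 × 7.88 × 4 / 0.96 = 213.4 mg

(a) 1550 mg; (b) 213 mg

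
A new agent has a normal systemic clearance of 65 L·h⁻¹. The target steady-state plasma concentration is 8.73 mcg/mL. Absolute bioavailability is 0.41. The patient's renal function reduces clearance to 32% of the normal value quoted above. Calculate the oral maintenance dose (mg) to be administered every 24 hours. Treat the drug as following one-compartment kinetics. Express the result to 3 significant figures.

10600 mg

Patient clearance = 0.32 × 65.00 = 20.80 L/h
D = CL × Css × τ / F = 20.80 × 8.73 × 24 / 0.41 = 10630 mg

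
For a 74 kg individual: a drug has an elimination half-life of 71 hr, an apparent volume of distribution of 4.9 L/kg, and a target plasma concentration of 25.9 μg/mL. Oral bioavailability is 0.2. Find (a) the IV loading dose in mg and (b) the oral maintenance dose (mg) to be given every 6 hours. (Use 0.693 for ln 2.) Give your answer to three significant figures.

(a) 9390 mg; (b) 2750 mg

Total Vd = 4.9 × 74 = 362.6 L
LD = Vd × C = 362.6 × 25.9 = 9391 mg
CL = 0.693 × Vd / t½ = 0.693 × 362.6 / 71 = 3.539 L/h
D = CL × Css × τ / F = 3.539 × 25.9 × 6 / 0.2 = 2750 mg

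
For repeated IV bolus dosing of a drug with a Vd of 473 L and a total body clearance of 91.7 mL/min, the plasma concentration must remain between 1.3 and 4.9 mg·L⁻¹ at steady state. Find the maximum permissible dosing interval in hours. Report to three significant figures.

CL = 91.7 mL/min × 60/1000 = 5.502 L/h
k = CL / Vd = 5.502 / 473.0 = 0.01163 h⁻¹
Between IV bolus doses, concentration decays as C = C₀·e^(−kτ), so C_peak/C_trough = e^(kτ).
τ_max = ln(C_peak/C_trough) / k = ln(4.9/1.3) / 0.01163 = 1.327 / 0.01163 = 114.1 h

114 h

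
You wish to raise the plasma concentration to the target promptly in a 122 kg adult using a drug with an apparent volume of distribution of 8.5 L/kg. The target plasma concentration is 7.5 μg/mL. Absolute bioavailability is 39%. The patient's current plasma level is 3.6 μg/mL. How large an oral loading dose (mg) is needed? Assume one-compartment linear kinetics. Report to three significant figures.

10400 mg

Vd(total) = 122 kg × 8.5 L/kg = 1037 L
Concentration deficit ΔC = 7.5 − 3.6 = 3.900 mg/L
LD = Vd × ΔC / F = 1037 × 3.900 / 0.39 = 10370 mg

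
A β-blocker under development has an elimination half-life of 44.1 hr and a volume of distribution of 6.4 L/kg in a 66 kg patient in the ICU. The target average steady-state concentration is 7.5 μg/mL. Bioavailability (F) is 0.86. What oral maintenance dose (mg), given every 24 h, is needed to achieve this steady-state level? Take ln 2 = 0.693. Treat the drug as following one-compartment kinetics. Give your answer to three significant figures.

Total Vd = 6.4 × 66 = 422.4 L
CL = ln 2 · Vd / t½ = 0.693 × 422.4 / 44.1 = 6.638 L/h
D = CL × Css × τ / F = 6.638 × 7.5 × 24 / 0.86 = 1389 mg

1390 mg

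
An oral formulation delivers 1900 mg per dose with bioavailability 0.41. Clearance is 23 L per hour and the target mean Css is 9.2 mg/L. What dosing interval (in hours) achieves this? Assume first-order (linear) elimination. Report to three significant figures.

F·D/τ = CL·Css → τ = F·D / (CL·Css).
τ = 0.41 × 1900 / (23 × 9.2) = 3.681 h

3.68 h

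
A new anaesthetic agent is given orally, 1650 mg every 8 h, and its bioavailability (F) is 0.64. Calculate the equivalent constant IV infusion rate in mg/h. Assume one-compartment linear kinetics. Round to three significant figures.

132 mg/h

Equivalent systemic input: infusion rate = F·D/τ.
Rate = 0.64 × 1650 / 8 = 132.0 mg/h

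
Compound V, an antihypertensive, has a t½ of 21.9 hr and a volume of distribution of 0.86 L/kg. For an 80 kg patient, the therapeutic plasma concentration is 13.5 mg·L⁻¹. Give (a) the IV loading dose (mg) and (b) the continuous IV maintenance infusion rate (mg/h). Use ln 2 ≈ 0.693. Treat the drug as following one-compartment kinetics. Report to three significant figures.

(a) 929 mg; (b) 29.4 mg/h

Vd = 0.86 L/kg × 80 kg = 68.80 L
LD = Vd × C = 68.80 × 13.5 = 928.8 mg
CL = 0.693 × Vd / t½ = 0.693 × 68.80 / 21.9 = 2.177 L/h
Infusion rate = CL × Css = 2.177 × 13.5 = 29.39 mg/h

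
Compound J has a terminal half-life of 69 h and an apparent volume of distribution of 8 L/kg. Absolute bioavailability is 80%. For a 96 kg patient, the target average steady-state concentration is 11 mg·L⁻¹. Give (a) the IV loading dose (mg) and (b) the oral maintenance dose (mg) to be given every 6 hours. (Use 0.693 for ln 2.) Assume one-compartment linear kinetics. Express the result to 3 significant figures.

(a) 8450 mg; (b) 636 mg

Total Vd = 8 × 96 = 768.0 L
LD = Vd × C = 768.0 × 11 = 8448 mg
CL = 0.693 × Vd / t½ = 0.693 × 768.0 / 69 = 7.713 L/h
D = CL × Css × τ / F = 7.713 × 11 × 6 / 0.8 = 636.3 mg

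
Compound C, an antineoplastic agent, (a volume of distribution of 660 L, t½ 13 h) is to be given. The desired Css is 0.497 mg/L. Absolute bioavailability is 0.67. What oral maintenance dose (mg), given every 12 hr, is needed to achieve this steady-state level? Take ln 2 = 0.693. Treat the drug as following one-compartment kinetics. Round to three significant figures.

313 mg

k = 0.693/13 = 0.05331 h⁻¹, so CL = k·Vd = 0.05331 × 660.0 = 35.18 L/h
D = CL × Css × τ / F = 35.18 × 0.497 × 12 / 0.67 = 313.2 mg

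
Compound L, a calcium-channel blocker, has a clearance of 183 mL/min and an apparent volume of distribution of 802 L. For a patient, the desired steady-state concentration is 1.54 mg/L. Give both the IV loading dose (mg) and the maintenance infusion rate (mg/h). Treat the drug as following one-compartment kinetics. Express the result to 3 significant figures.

(a) 1240 mg; (b) 16.9 mg/h

Loading: fill Vd to C_target → 802.0 L × 1.54 mg/L = 1235 mg
CL = 183 mL/min = 183 × 0.06 = 10.98 L/h
Maintenance: replace elimination → rate = CL × Css = 10.98 × 1.54 = 16.91 mg/h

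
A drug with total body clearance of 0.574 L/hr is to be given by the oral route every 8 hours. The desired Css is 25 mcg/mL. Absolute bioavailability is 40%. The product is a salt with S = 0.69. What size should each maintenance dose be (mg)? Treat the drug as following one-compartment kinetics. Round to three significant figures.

D = CL × Css × τ / F / S = 0.5740 × 25 × 8 / 0.4 / 0.69 = 415.9 mg

416 mg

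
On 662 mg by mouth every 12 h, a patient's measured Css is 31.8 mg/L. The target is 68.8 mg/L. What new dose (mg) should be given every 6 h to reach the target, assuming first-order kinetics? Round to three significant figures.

716 mg

For first-order elimination, Css ∝ F·D/(CL·τ); F and CL are unchanged, so Css ∝ D/τ.
D₂ = D₁ × (Css,target / Css,current) × (τ₂/τ₁) = 662 × (68.8/31.8) × (6/12) = 716.1 mg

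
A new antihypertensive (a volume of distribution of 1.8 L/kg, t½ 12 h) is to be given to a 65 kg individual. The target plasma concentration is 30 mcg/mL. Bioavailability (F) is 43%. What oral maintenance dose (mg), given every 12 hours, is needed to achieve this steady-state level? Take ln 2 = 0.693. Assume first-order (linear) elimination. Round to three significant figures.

5660 mg

Total Vd = 1.8 × 65 = 117.0 L
CL = ln 2 · Vd / t½ = 0.693 × 117.0 / 12 = 6.757 L/h
D = CL × Css × τ / F = 6.757 × 30 × 12 / 0.43 = 5657 mg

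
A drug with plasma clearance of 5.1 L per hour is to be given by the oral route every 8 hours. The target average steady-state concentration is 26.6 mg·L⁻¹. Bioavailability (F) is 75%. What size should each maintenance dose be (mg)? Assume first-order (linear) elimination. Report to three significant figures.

D = CL × Css × τ / F = 5.100 × 26.6 × 8 / 0.75 = 1447 mg

1450 mg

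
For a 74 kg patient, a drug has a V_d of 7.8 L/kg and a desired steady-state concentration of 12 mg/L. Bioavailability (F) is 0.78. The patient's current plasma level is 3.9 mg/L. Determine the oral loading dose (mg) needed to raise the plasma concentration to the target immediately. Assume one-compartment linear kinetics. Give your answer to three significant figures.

Total Vd = 7.8 × 74 = 577.2 L
Concentration deficit ΔC = 12 − 3.9 = 8.100 mg/L
LD = Vd × ΔC / F = 577.2 × 8.100 / 0.78 = 5994 mg

5990 mg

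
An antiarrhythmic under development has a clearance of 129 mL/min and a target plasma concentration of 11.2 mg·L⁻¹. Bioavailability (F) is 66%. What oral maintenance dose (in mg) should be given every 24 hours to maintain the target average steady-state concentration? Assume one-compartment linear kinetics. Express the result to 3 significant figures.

3150 mg

Convert clearance: 129 mL/min × 60 min/h ÷ 1000 mL/L = 7.740 L/h
D = CL × Css × τ / F = 7.740 × 11.2 × 24 / 0.66 = 3152 mg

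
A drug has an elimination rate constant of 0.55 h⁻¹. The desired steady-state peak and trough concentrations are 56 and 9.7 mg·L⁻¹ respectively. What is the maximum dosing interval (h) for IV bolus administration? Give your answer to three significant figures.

3.19 h

Between IV bolus doses, concentration decays as C = C₀·e^(−kτ), so C_peak/C_trough = e^(kτ).
τ_max = ln(C_peak/C_trough) / k = ln(56/9.7) / 0.5500 = 1.753 / 0.5500 = 3.187 h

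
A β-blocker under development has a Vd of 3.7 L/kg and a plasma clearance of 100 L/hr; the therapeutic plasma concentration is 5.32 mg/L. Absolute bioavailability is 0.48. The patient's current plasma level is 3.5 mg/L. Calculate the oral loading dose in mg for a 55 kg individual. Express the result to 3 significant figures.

Vd(total) = 55 kg × 3.7 L/kg = 203.5 L
Concentration deficit ΔC = 5.32 − 3.5 = 1.820 mg/L
LD = Vd × ΔC / F = 203.5 × 1.820 / 0.48 = 771.6 mg

772 mg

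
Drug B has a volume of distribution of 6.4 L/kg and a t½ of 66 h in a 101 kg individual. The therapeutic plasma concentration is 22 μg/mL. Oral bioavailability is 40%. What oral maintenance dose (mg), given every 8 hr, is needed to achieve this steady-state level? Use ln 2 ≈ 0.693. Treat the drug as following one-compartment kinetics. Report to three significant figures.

Vd(total) = 101 kg × 6.4 L/kg = 646.4 L
CL = ln 2 · Vd / t½ = 0.693 × 646.4 / 66 = 6.787 L/h
D = CL × Css × τ / F = 6.787 × 22 × 8 / 0.4 = 2986 mg

2990 mg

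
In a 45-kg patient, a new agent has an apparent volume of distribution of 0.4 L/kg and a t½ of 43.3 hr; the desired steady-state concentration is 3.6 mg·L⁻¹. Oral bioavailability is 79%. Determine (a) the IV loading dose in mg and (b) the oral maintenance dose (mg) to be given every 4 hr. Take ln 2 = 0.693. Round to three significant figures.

Vd(total) = 45 kg × 0.4 L/kg = 18.00 L
LD = Vd × C = 18.00 × 3.6 = 64.80 mg
CL = 0.693 × Vd / t½ = 0.693 × 18.00 / 43.3 = 0.2881 L/h
D = CL × Css × τ / F = 0.2881 × 3.6 × 4 / 0.79 = 5.251 mg

(a) 64.8 mg; (b) 5.25 mg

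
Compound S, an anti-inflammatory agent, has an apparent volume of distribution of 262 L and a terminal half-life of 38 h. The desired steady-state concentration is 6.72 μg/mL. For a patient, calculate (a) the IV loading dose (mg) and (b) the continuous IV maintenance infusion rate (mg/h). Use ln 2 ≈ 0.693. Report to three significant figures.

(a) 1760 mg; (b) 32.1 mg/h

LD = Vd × C = 262.0 × 6.72 = 1761 mg
CL = 0.693 × Vd / t½ = 0.693 × 262.0 / 38 = 4.778 L/h
Infusion rate = CL × Css = 4.778 × 6.72 = 32.11 mg/h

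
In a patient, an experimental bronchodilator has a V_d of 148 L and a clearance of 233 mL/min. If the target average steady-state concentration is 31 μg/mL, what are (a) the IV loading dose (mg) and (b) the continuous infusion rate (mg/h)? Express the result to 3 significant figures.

(a) 4590 mg; (b) 433 mg/h

Loading: fill Vd to C_target → 148.0 L × 31 mg/L = 4588 mg
Convert clearance: 233 mL/min × 60 min/h ÷ 1000 mL/L = 13.98 L/h
Maintenance: replace elimination → rate = CL × Css = 13.98 × 31 = 433.4 mg/h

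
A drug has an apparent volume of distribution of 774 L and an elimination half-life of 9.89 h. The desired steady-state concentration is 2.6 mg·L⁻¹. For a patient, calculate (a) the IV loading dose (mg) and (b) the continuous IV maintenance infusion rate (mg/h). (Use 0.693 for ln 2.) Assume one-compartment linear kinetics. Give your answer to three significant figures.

LD = Vd × C = 774.0 × 2.6 = 2012 mg
CL = 0.693 × Vd / t½ = 0.693 × 774.0 / 9.89 = 54.23 L/h
Infusion rate = CL × Css = 54.23 × 2.6 = 141.0 mg/h

(a) 2010 mg; (b) 141 mg/h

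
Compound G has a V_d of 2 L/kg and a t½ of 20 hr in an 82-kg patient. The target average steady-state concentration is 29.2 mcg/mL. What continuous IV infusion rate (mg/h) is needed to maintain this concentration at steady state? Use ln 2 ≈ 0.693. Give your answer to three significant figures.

Total Vd = 2 × 82 = 164.0 L
k = 0.693/20 = 0.03465 h⁻¹, so CL = k·Vd = 0.03465 × 164.0 = 5.683 L/h
Infusion rate = CL × Css = 5.683 × 29.2 = 165.9 mg/h

166 mg/h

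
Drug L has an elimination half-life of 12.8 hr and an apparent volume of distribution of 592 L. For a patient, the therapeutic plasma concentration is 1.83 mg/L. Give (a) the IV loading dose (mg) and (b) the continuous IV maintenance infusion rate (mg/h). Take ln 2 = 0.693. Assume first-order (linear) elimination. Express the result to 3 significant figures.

LD = Vd × C = 592.0 × 1.83 = 1083 mg
CL = 0.693 × Vd / t½ = 0.693 × 592.0 / 12.8 = 32.05 L/h
Infusion rate = CL × Css = 32.05 × 1.83 = 58.65 mg/h

(a) 1080 mg; (b) 58.7 mg/h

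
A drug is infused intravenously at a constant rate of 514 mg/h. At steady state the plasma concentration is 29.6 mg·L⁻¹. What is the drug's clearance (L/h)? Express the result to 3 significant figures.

17.4 L/h

At steady state, infusion rate = CL × Css, so CL = rate / Css.
CL = 514 / 29.6 = 17.36 L/h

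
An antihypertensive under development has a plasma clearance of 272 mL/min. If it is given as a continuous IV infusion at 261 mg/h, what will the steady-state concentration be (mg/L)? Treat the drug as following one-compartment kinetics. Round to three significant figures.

CL = 272 mL/min × 60/1000 = 16.32 L/h
Css = rate / CL = 261 / 16.32 = 15.99 mg/L

16.0 mg/L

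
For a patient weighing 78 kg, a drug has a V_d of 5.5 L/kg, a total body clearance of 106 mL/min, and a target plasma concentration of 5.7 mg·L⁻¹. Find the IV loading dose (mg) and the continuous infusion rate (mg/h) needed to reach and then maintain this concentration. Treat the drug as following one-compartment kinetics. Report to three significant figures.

(a) 2450 mg; (b) 36.3 mg/h

Vd = 5.5 L/kg × 78 kg = 429.0 L
LD = Vd · C_target = 429.0 × 5.7 = 2445 mg
CL = 106 mL/min × 60/1000 = 6.360 L/h
Infusion rate = 6.360 L/h × 5.7 mg/L = 36.25 mg/h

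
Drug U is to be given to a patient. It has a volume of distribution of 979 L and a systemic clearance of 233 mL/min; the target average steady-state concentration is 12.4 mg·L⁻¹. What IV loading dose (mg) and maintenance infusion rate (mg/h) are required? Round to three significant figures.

(a) 12100 mg; (b) 173 mg/h

LD = Vd · C_target = 979.0 × 12.4 = 12140 mg
CL = 233 mL/min = 233 × 0.06 = 13.98 L/h
Infusion rate = 13.98 L/h × 12.4 mg/L = 173.4 mg/h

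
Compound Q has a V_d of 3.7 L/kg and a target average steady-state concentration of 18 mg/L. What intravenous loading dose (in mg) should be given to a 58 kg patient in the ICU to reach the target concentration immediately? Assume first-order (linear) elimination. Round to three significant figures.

Total Vd = 3.7 × 58 = 214.6 L
LD = Vd × C = 214.6 × 18.00 = 3863 mg

3860 mg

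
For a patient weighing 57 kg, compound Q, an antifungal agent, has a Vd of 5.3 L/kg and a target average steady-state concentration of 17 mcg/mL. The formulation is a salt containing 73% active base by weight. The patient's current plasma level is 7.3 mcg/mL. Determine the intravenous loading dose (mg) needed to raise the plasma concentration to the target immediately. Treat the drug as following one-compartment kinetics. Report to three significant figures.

Vd = 5.3 L/kg × 57 kg = 302.1 L
Concentration deficit ΔC = 17 − 7.3 = 9.700 mg/L
LD = Vd × ΔC / S = 302.1 × 9.700 / 0.73 = 4014 mg

4010 mg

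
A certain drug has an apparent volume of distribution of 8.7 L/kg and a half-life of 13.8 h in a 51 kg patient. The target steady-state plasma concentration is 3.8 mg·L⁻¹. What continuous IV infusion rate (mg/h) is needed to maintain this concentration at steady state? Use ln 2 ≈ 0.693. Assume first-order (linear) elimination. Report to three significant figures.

84.7 mg/h

Vd = 8.7 L/kg × 51 kg = 443.7 L
CL = ln 2 · Vd / t½ = 0.693 × 443.7 / 13.8 = 22.28 L/h
Infusion rate = CL × Css = 22.28 × 3.8 = 84.66 mg/h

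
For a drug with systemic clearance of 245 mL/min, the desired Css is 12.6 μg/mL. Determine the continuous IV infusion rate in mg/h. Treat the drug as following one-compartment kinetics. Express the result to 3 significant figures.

185 mg/h

CL = 245 mL/min × 60/1000 = 14.70 L/h
Rate = CL × Css = 14.70 × 12.6 = 185.2 mg/h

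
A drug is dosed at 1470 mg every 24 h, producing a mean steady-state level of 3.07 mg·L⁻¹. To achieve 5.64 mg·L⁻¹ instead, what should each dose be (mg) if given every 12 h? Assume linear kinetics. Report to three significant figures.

1350 mg

With linear kinetics, Css is proportional to dose rate (D/τ) at fixed clearance.
D₂ = D₁ × (Css,target / Css,current) × (τ₂/τ₁) = 1470 × (5.64/3.07) × (12/24) = 1350 mg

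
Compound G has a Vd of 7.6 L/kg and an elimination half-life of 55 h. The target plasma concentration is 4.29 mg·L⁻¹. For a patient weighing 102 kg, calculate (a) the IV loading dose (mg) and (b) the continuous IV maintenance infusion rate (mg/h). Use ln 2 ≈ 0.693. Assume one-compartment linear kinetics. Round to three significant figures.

(a) 3330 mg; (b) 41.9 mg/h

Total Vd = 7.6 × 102 = 775.2 L
LD = Vd × C = 775.2 × 4.29 = 3326 mg
CL = 0.693 × Vd / t½ = 0.693 × 775.2 / 55 = 9.768 L/h
Infusion rate = CL × Css = 9.768 × 4.29 = 41.90 mg/h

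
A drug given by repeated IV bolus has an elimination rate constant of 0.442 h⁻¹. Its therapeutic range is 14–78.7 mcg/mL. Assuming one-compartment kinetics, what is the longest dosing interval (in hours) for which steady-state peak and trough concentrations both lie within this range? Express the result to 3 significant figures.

Between IV bolus doses, concentration decays as C = C₀·e^(−kτ), so C_peak/C_trough = e^(kτ).
τ_max = ln(C_peak/C_trough) / k = ln(78.7/14) / 0.4420 = 1.727 / 0.4420 = 3.907 h

3.91 h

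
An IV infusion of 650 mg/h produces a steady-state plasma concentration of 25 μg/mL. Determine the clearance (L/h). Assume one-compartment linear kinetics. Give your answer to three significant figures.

26.0 L/h

At steady state, infusion rate = CL × Css, so CL = rate / Css.
CL = 650 / 25 = 26.00 L/h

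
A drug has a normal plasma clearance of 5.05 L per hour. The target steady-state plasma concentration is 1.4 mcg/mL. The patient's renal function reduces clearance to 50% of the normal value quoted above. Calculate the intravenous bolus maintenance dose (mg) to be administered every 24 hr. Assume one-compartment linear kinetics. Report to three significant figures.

84.8 mg

Patient clearance = 0.5 × 5.050 = 2.525 L/h
At steady state, dose per interval replaces the amount cleared in that interval: D/τ = CL·Css.
D = CL × Css × τ = 2.525 × 1.4 × 24 = 84.84 mg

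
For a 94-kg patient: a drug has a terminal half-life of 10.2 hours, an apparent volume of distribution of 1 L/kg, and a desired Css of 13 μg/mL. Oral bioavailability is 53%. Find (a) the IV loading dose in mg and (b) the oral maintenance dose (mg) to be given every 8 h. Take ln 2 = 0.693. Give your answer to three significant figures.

Total Vd = 1 × 94 = 94.00 L
LD = Vd × C = 94.00 × 13 = 1222 mg
CL = 0.693 × Vd / t½ = 0.693 × 94.00 / 10.2 = 6.386 L/h
D = CL × Css × τ / F = 6.386 × 13 × 8 / 0.53 = 1253 mg

(a) 1220 mg; (b) 1250 mg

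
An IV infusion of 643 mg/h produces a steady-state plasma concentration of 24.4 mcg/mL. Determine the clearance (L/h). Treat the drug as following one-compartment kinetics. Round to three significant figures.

26.4 L/h

At steady state, infusion rate = CL × Css, so CL = rate / Css.
CL = 643 / 24.4 = 26.35 L/h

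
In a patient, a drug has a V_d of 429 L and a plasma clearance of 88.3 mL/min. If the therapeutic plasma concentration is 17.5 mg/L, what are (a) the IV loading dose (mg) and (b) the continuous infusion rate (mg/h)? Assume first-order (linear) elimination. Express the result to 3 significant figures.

(a) 7510 mg; (b) 92.7 mg/h

LD = Vd · C_target = 429.0 × 17.5 = 7508 mg
Convert clearance: 88.3 mL/min × 60 min/h ÷ 1000 mL/L = 5.298 L/h
Maintenance: replace elimination → rate = CL × Css = 5.298 × 17.5 = 92.72 mg/h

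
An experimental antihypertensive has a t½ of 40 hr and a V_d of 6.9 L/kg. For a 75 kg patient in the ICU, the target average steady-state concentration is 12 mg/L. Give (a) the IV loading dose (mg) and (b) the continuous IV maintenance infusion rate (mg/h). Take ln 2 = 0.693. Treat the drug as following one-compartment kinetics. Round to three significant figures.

Vd(total) = 75 kg × 6.9 L/kg = 517.5 L
LD = Vd × C = 517.5 × 12 = 6210 mg
CL = 0.693 × Vd / t½ = 0.693 × 517.5 / 40 = 8.966 L/h
Infusion rate = CL × Css = 8.966 × 12 = 107.6 mg/h

(a) 6210 mg; (b) 108 mg/h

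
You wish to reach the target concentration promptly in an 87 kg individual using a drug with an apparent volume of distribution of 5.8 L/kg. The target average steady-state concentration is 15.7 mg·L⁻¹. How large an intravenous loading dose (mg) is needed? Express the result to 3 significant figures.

Vd = 5.8 L/kg × 87 kg = 504.6 L
The loading dose fills Vd to the target concentration.
LD = Vd × C = 504.6 × 15.70 = 7922 mg

7920 mg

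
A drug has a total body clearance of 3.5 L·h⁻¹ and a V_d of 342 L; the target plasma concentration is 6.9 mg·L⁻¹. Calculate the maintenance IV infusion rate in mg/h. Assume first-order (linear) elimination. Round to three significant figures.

24.2 mg/h

Infusion rate = CL · Css = 3.500 L/h × 6.9 mg/L = 24.15 mg/h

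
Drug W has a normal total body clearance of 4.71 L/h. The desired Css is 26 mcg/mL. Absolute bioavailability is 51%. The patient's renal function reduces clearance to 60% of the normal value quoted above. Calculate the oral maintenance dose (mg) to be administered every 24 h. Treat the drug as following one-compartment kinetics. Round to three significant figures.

Patient clearance = 0.6 × 4.710 = 2.826 L/h
D = CL × Css × τ / F = 2.826 × 26 × 24 / 0.51 = 3458 mg

3460 mg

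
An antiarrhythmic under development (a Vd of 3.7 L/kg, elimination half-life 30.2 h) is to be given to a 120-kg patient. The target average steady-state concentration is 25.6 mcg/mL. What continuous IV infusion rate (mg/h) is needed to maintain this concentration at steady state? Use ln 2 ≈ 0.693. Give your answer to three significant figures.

Vd = 3.7 L/kg × 120 kg = 444.0 L
k = 0.693/30.2 = 0.02295 h⁻¹, so CL = k·Vd = 0.02295 × 444.0 = 10.19 L/h
Infusion rate = CL × Css = 10.19 × 25.6 = 260.9 mg/h

261 mg/h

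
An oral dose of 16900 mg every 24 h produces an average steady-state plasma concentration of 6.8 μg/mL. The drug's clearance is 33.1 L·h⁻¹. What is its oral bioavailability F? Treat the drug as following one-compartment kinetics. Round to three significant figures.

0.320

F·D/τ = CL·Css at steady state → F = CL·Css·τ / D.
F = 33.1 × 6.8 × 24 / 16900 = 0.320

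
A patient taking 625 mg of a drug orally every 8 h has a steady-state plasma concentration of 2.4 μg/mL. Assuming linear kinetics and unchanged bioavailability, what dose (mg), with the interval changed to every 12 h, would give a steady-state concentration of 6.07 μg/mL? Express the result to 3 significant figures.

2370 mg

With linear kinetics, Css is proportional to dose rate (D/τ) at fixed clearance.
D₂ = D₁ × (Css,target / Css,current) × (τ₂/τ₁) = 625 × (6.07/2.4) × (12/8) = 2371 mg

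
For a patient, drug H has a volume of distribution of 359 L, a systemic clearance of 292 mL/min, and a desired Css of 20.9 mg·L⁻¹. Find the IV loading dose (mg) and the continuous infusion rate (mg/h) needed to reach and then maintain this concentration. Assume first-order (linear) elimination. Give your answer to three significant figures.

Loading dose = Vd × C = 359.0 × 20.9 = 7503 mg
Convert clearance: 292 mL/min × 60 min/h ÷ 1000 mL/L = 17.52 L/h
Maintenance infusion rate = CL × Css = 17.52 × 20.9 = 366.2 mg/h

(a) 7500 mg; (b) 366 mg/h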